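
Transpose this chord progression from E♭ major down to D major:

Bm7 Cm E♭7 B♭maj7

A#m7 Bm D7 Amaj7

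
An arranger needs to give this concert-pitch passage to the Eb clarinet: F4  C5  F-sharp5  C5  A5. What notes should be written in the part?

The Eb clarinet sounds a minor third above written, so the written part must be a minor third below concert — transpose each note down.
F4 gives D4
C5 gives A4
F#5 gives D#5
C5 gives A4
A5 gives F#5

D4 A4 D#5 A4 F#5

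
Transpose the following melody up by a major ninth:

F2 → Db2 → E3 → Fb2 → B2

F2 to G3
Db2 to Eb3
E3 to F#4
Fb2 to Gb3
B2 to C#4

G3 Eb3 F#4 Gb3 C#4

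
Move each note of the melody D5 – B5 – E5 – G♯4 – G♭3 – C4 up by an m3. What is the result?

F5 D6 G5 B4 Bbb3 Eb4

D5: a third up reaches F, and 3 semitones makes it F5.
B5: a third up reaches D, and 3 semitones makes it D6.
A minor third up from E5 gives G5.
A minor third up from G#4 gives B4.
A minor third up from Gb3 gives Bbb3.
C4: a third up reaches E, and 3 semitones makes it Eb4.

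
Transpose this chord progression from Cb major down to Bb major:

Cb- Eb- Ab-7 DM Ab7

Cb major down to Bb major is a minor second; each chord root moves by that interval while the quality stays the same.
Cb-: root Cb down a minor second → Bb, giving Bb-.
Eb-: root Eb down a minor second → D, giving D-.
Ab-7: root Ab down a minor second → G, giving G-7.
DM: root D down a minor second → C#, giving C#M.
Ab7: root Ab down a minor second → G, giving G7.

Bb- D- G-7 C#M G7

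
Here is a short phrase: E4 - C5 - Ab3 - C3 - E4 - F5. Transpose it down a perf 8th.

E4 gives E3
C5 gives C4
Ab3 gives Ab2
C3 gives C2
E4 gives E3
F5 gives F4

E3 C4 Ab2 C2 E3 F4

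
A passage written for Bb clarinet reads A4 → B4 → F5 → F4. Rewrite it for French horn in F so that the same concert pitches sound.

D5 E5 Bb5 Bb4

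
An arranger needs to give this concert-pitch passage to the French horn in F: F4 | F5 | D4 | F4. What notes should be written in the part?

The French horn in F sounds a perfect fifth below written, so the written part must be a perfect fifth above concert — transpose each note up.
F4 becomes C5
F5 becomes C6
D4 becomes A4
F4 becomes C5

C5 C6 A4 C5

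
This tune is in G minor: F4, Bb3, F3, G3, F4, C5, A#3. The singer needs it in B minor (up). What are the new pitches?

G minor to B minor up is a major third, so every note moves up by that interval.
F4 to A4
Bb3 to D4
F3 to A3
G3 to B3
F4 to A4
C5 to E5
A#3 to C##4

A4 D4 A3 B3 A4 E5 C##4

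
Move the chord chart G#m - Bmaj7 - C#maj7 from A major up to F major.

Em Gmaj7 Amaj7

A major up to F major is a minor sixth; each chord root moves by that interval while the quality stays the same.
G#m: root G# up a minor sixth → E, giving Em.
Bmaj7: root B up a minor sixth → G, giving Gmaj7.
C#maj7: root C# up a minor sixth → A, giving Amaj7.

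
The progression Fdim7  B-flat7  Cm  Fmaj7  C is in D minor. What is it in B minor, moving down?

Ddim7 G7 Am Dmaj7 A

D minor down to B minor is a minor third; each chord root moves by that interval while the quality stays the same.
Fdim7: root F down a minor third → D, giving Ddim7.
B-flat7: root B-flat down a minor third → G, giving G7.
Cm: root C down a minor third → A, giving Am.
Fmaj7: root F down a minor third → D, giving Dmaj7.
C: root C down a minor third → A, giving A.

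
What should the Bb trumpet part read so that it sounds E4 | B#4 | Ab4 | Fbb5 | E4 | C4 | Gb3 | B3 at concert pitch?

F#4 C##5 Bb4 Gbb5 F#4 D4 Ab3 C#4

Written C4 sounds as Bb3 on the Bb trumpet, so concert pitches are written a major second up.
E4 -> F#4
B#4 -> C##5
Ab4 -> Bb4
Fbb5 -> Gbb5
E4 -> F#4
C4 -> D4
Gb3 -> Ab3
B3 -> C#4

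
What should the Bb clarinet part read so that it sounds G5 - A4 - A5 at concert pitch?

The Bb clarinet sounds a major second below written, so the written part must be a major second above concert — transpose each note up.
G5 to A5
A4 to B4
A5 to B5

A5 B4 B5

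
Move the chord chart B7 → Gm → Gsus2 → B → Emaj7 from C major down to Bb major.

C major down to Bb major is a major second; each chord root moves by that interval while the quality stays the same.
B7: root B down a major second → A, giving A7.
Gm: root G down a major second → F, giving Fm.
Gsus2: root G down a major second → F, giving Fsus2.
B: root B down a major second → A, giving A.
Emaj7: root E down a major second → D, giving Dmaj7.

A7 Fm Fsus2 A Dmaj7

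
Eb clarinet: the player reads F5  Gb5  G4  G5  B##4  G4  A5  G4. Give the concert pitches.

Ab5 Bbb5 Bb4 Bb5 D##5 Bb4 C6 Bb4

Written C4 on the Eb clarinet sounds as Eb4, a minor third higher; apply that shift to every note.
F5 -> Ab5
Gb5 -> Bbb5
G4 -> Bb4
G5 -> Bb5
B##4 -> D##5
G4 -> Bb4
A5 -> C6
G4 -> Bb4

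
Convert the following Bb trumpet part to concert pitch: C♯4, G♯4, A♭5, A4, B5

B3 F#4 Gb5 G4 A5

The Bb trumpet sounds a major second below written, so transpose each written note down a major second.
C#4 gives B3
G#4 gives F#4
Ab5 gives Gb5
A4 gives G4
B5 gives A5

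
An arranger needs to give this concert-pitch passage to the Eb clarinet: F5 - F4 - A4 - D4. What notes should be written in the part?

D5 D4 F#4 B3

Written C4 sounds as Eb4 on the Eb clarinet, so concert pitches are written a minor third down.
F5 becomes D5
F4 becomes D4
A4 becomes F#4
D4 becomes B3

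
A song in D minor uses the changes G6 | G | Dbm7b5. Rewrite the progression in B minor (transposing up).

E6 E Bbm7b5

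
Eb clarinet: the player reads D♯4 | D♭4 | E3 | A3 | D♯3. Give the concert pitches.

F#4 Fb4 G3 C4 F#3

The Eb clarinet sounds a minor third above written, so transpose each written note up a minor third.
D#4 gives F#4
Db4 gives Fb4
E3 gives G3
A3 gives C4
D#3 gives F#3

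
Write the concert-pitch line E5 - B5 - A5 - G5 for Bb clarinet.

F#5 C#6 B5 A5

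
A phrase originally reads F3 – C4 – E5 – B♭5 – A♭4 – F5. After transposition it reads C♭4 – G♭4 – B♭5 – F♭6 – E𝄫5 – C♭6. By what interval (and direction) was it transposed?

up a diminished fifth

From F3 to Cb4 is 5 letter names — a fifth of some quality.
F3 to Cb4 is 6 semitones, which makes it a diminished fifth; the second version is higher, so the direction is up.
Checking another pair — F5 → Cb6 — gives the same interval.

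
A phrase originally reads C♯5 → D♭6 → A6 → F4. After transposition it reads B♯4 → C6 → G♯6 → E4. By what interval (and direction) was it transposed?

Take the first pair: C#5 → B#4. C to B spans 2 letter names, so the interval is some kind of second.
B#4 to C#5 is 1 semitone, which makes it a minor second; the second version is lower, so the direction is down.
Checking another pair — F4 → E4 — gives the same interval.

down a minor second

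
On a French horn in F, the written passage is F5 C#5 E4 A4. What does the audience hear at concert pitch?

Bb4 F#4 A3 D4

Written C4 on the French horn in F sounds as F3, a perfect fifth lower; apply that shift to every note.
F5 to Bb4
C#5 to F#4
E4 to A3
A4 to D4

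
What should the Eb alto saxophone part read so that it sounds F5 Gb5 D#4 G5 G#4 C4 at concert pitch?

D6 Eb6 B#4 E6 E#5 A4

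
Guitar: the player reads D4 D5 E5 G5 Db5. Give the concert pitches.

Written C4 on the guitar sounds as C3, a perfect octave lower; apply that shift to every note.
D4 → D3
D5 → D4
E5 → E4
G5 → G4
Db5 → Db4

D3 D4 E4 G4 Db4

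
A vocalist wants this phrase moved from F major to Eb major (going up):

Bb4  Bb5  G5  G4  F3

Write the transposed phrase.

Ab5 Ab6 F6 F5 Eb4

From F up to Eb is a minor seventh; apply that to each pitch.
Bb4 becomes Ab5
Bb5 becomes Ab6
G5 becomes F6
G4 becomes F5
F3 becomes Eb4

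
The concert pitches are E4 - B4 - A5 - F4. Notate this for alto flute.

The alto flute sounds a perfect fourth below written, so the written part must be a perfect fourth above concert — transpose each note up.
E4 → A4
B4 → E5
A5 → D6
F4 → Bb4

A4 E5 D6 Bb4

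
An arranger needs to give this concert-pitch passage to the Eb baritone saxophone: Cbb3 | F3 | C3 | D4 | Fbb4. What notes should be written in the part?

Abb4 D5 A4 B5 Dbb6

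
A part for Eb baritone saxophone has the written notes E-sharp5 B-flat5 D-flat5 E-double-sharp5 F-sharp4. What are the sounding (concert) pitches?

The Eb baritone saxophone sounds a major thirteenth below written, so transpose each written note down a major thirteenth.
E#5 becomes G#3
Bb5 becomes Db4
Db5 becomes Fb3
E##5 becomes G##3
F#4 becomes A2

G#3 Db4 Fb3 G##3 A2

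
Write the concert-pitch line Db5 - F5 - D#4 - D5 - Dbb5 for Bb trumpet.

The Bb trumpet sounds a major second below written, so the written part must be a major second above concert — transpose each note up.
Db5 becomes Eb5
F5 becomes G5
D#4 becomes E#4
D5 becomes E5
Dbb5 becomes Ebb5

Eb5 G5 E#4 E5 Ebb5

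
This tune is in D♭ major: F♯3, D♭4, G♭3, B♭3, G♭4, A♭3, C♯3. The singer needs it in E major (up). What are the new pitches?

G##3 E4 A3 C#4 A4 B3 D##3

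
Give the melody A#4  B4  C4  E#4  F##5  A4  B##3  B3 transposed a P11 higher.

A#4 -> D#6
B4 -> E6
C4 -> F5
E#4 -> A#5
F##5 -> B#6
A4 -> D6
B##3 -> E##5
B3 -> E5

D#6 E6 F5 A#5 B#6 D6 E##5 E5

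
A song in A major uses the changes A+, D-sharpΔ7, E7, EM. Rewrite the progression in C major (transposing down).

C+ F#Δ7 G7 GM

A major down to C major is a major sixth; each chord root moves by that interval while the quality stays the same.
A+: root A down a major sixth → C, giving C+.
D-sharpΔ7: root D-sharp down a major sixth → F#, giving F#Δ7.
E7: root E down a major sixth → G, giving G7.
EM: root E down a major sixth → G, giving GM.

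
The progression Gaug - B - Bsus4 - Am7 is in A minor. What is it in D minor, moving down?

Caug E Esus4 Dm7

A minor down to D minor is a perfect fifth; each chord root moves by that interval while the quality stays the same.
Gaug: root G down a perfect fifth → C, giving Caug.
B: root B down a perfect fifth → E, giving E.
Bsus4: root B down a perfect fifth → E, giving Esus4.
Am7: root A down a perfect fifth → D, giving Dm7.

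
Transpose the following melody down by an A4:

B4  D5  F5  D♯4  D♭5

F4 Ab4 Cb5 A3 Abb4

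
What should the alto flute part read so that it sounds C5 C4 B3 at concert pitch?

F5 F4 E4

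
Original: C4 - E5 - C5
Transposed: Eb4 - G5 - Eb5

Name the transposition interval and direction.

up a minor third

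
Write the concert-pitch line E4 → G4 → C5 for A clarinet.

Written C4 sounds as A3 on the A clarinet, so concert pitches are written a minor third up.
E4 to G4
G4 to Bb4
C5 to Eb5

G4 Bb4 Eb5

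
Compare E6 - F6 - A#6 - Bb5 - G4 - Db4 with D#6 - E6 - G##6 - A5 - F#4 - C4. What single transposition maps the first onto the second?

Take the first pair: E6 → D#6. E to D spans 2 letter names, so the interval is some kind of second.
D#6 to E6 is 1 semitone, which makes it a minor second; the second version is lower, so the direction is down.
Checking another pair — Db4 → C4 — gives the same interval.

down a minor second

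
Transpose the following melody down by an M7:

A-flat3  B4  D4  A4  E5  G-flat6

Bbb2 C4 Eb3 Bb3 F4 Abb5

Ab3: a seventh down reaches B, and 11 semitones makes it Bbb2.
A major seventh down from B4 gives C4.
A major seventh down from D4 gives Eb3.
A4: a seventh down reaches B, and 11 semitones makes it Bb3.
E5 down a major seventh is F4.
A major seventh down from Gb6 gives Abb5.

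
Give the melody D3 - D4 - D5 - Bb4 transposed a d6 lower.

F##2 F##3 F##4 D#4

D3 to F##2
D4 to F##3
D5 to F##4
Bb4 to D#4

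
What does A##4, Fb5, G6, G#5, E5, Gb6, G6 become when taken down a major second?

A##4 gives G##4
Fb5 gives Ebb5
G6 gives F6
G#5 gives F#5
E5 gives D5
Gb6 gives Fb6
G6 gives F6

G##4 Ebb5 F6 F#5 D5 Fb6 F6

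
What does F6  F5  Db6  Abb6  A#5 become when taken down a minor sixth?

A5 A4 F5 Cb6 C##5

F6 to A5
F5 to A4
Db6 to F5
Abb6 to Cb6
A#5 to C##5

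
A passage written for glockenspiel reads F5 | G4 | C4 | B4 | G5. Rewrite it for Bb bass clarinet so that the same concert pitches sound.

G8 A7 D7 C#8 A8

First find concert pitch: the glockenspiel sounds a perfect fifteenth above written, so F5 G4 C4 B4 G5 sounds F7 G6 C6 B6 G7.
Then write for Bb bass clarinet: it sounds a major ninth below written, so the part must be a major ninth above concert.
F7 → G8
G6 → A7
C6 → D7
B6 → C#8
G7 → A8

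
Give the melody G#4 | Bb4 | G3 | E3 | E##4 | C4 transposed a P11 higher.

C#6 Eb6 C5 A4 A##5 F5

A perfect eleventh up from G#4 gives C#6.
A perfect eleventh up from Bb4 gives Eb6.
G3: an eleventh up reaches C, and 17 semitones makes it C5.
E3 up a perfect eleventh is A4.
E##4 up a perfect eleventh is A##5.
C4: an eleventh up reaches F, and 17 semitones makes it F5.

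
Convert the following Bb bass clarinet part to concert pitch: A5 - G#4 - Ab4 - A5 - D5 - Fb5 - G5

Written C4 on the Bb bass clarinet sounds as Bb2, a major ninth lower; apply that shift to every note.
A5 to G4
G#4 to F#3
Ab4 to Gb3
A5 to G4
D5 to C4
Fb5 to Ebb4
G5 to F4

G4 F#3 Gb3 G4 C4 Ebb4 F4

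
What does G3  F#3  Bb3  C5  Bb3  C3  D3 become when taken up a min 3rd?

G3 to Bb3
F#3 to A3
Bb3 to Db4
C5 to Eb5
Bb3 to Db4
C3 to Eb3
D3 to F3

Bb3 A3 Db4 Eb5 Db4 Eb3 F3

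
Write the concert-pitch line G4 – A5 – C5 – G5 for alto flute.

C5 D6 F5 C6

The alto flute sounds a perfect fourth below written, so the written part must be a perfect fourth above concert — transpose each note up.
G4 to C5
A5 to D6
C5 to F5
G5 to C6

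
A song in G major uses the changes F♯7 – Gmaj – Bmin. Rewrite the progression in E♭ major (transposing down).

G major down to E♭ major is a major third; each chord root moves by that interval while the quality stays the same.
F♯7: root F♯ down a major third → D, giving D7.
Gmaj: root G down a major third → Eb, giving Ebmaj.
Bmin: root B down a major third → G, giving Gmin.

D7 Ebmaj Gmin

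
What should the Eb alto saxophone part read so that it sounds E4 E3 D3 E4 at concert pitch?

C#5 C#4 B3 C#5

The Eb alto saxophone sounds a major sixth below written, so the written part must be a major sixth above concert — transpose each note up.
E4 becomes C#5
E3 becomes C#4
D3 becomes B3
E4 becomes C#5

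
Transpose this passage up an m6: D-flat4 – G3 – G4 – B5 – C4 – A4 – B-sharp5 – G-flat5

A minor sixth up from Db4 gives Bbb4.
A minor sixth up from G3 gives Eb4.
G4 up a minor sixth is Eb5.
B5 up a minor sixth is G6.
A minor sixth up from C4 gives Ab4.
A4 up a minor sixth is F5.
B#5: a sixth up reaches G, and 8 semitones makes it G#6.
Gb5 up a minor sixth is Ebb6.

Bbb4 Eb4 Eb5 G6 Ab4 F5 G#6 Ebb6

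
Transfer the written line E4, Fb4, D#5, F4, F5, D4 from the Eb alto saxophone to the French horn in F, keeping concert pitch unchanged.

D4 Ebb4 C#5 Eb4 Eb5 C4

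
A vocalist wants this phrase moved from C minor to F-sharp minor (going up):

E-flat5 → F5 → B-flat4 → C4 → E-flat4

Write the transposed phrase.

A5 B5 E5 F#4 A4

From C up to F-sharp is an augmented fourth; apply that to each pitch.
Eb5 to A5
F5 to B5
Bb4 to E5
C4 to F#4
Eb4 to A4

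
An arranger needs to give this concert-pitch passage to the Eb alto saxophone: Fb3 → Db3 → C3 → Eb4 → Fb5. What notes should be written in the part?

Db4 Bb3 A3 C5 Db6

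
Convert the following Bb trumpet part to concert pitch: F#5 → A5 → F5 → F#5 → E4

The Bb trumpet sounds a major second below written, so transpose each written note down a major second.
F#5 becomes E5
A5 becomes G5
F5 becomes Eb5
F#5 becomes E5
E4 becomes D4

E5 G5 Eb5 E5 D4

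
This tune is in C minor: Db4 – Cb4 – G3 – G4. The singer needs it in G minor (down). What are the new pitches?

Ab3 Gb3 D3 D4

C minor to G minor down is a perfect fourth, so every note moves down by that interval.
Db4 becomes Ab3
Cb4 becomes Gb3
G3 becomes D3
G4 becomes D4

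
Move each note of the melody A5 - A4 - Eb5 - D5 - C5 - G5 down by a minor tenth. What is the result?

F#4 F#3 C4 B3 A3 E4

A5 gives F#4
A4 gives F#3
Eb5 gives C4
D5 gives B3
C5 gives A3
G5 gives E4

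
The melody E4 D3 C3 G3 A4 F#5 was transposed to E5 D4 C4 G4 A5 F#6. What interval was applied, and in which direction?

From E4 to E5 is 8 letter names — an octave of some quality.
E4 to E5 is 12 semitones, which makes it a perfect octave; the second version is higher, so the direction is up.
Checking another pair — F#5 → F#6 — gives the same interval.

up a perfect octave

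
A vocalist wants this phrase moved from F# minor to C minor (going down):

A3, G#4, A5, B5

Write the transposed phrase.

From F# down to C is an augmented fourth; apply that to each pitch.
A3 -> Eb3
G#4 -> D4
A5 -> Eb5
B5 -> F5

Eb3 D4 Eb5 F5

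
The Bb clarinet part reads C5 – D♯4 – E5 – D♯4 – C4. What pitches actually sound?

The Bb clarinet sounds a major second below written, so transpose each written note down a major second.
C5 → Bb4
D#4 → C#4
E5 → D5
D#4 → C#4
C4 → Bb3

Bb4 C#4 D5 C#4 Bb3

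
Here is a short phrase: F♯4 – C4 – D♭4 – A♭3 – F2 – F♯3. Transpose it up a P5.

F#4: a fifth up reaches C, and 7 semitones makes it C#5.
C4 up a perfect fifth is G4.
A perfect fifth up from Db4 gives Ab4.
A perfect fifth up from Ab3 gives Eb4.
F2: a fifth up reaches C, and 7 semitones makes it C3.
F#3 up a perfect fifth is C#4.

C#5 G4 Ab4 Eb4 C3 C#4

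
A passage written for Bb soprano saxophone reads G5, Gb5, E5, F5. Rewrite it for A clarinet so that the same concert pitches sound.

Ab5 Abb5 F5 Gb5

First find concert pitch: the Bb soprano saxophone sounds a major second below written, so G5 Gb5 E5 F5 sounds F5 Fb5 D5 Eb5.
Then write for A clarinet: it sounds a minor third below written, so the part must be a minor third above concert.
F5 → Ab5
Fb5 → Abb5
D5 → F5
Eb5 → Gb5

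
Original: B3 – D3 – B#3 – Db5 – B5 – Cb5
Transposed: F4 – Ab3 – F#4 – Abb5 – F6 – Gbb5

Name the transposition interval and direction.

up a diminished fifth

Take the first pair: B3 → F4. B to F spans 5 letter names, so the interval is some kind of fifth.
B3 to F4 is 6 semitones, which makes it a diminished fifth; the second version is higher, so the direction is up.
Checking another pair — Cb5 → Gbb5 — gives the same interval.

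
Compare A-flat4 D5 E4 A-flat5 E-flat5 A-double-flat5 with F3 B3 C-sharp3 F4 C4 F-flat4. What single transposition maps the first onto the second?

down a minor tenth

Take the first pair: Ab4 → F3. A to F spans 10 letter names, so the interval is some kind of tenth.
F3 to Ab4 is 15 semitones, which makes it a minor tenth; the second version is lower, so the direction is down.
Checking another pair — Abb5 → Fb4 — gives the same interval.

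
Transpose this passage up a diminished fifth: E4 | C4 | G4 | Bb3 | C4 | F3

Bb4 Gb4 Db5 Fb4 Gb4 Cb4

E4 -> Bb4
C4 -> Gb4
G4 -> Db5
Bb3 -> Fb4
C4 -> Gb4
F3 -> Cb4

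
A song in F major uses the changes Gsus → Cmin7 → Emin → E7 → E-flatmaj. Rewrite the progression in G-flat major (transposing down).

F major down to G-flat major is a major seventh; each chord root moves by that interval while the quality stays the same.
Gsus: root G down a major seventh → Ab, giving Absus.
Cmin7: root C down a major seventh → Db, giving Dbmin7.
Emin: root E down a major seventh → F, giving Fmin.
E7: root E down a major seventh → F, giving F7.
E-flatmaj: root E-flat down a major seventh → Fb, giving Fbmaj.

Absus Dbmin7 Fmin F7 Fbmaj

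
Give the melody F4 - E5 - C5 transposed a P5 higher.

C5 B5 G5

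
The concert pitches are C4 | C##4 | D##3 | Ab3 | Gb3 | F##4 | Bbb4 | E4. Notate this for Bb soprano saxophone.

D4 D##4 E##3 Bb3 Ab3 G##4 Cb5 F#4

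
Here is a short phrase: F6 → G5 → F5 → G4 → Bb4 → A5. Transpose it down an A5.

F6: a fifth down reaches B, and 8 semitones makes it Bbb5.
G5 down an augmented fifth is Cb5.
An augmented fifth down from F5 gives Bbb4.
G4 down an augmented fifth is Cb4.
Bb4: a fifth down reaches E, and 8 semitones makes it Ebb4.
An augmented fifth down from A5 gives Db5.

Bbb5 Cb5 Bbb4 Cb4 Ebb4 Db5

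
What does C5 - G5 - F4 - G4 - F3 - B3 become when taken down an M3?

C5 → Ab4
G5 → Eb5
F4 → Db4
G4 → Eb4
F3 → Db3
B3 → G3

Ab4 Eb5 Db4 Eb4 Db3 G3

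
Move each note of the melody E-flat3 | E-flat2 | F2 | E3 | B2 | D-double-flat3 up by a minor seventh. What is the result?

Eb3 up a minor seventh is Db4.
A minor seventh up from Eb2 gives Db3.
F2 up a minor seventh is Eb3.
E3 up a minor seventh is D4.
B2 up a minor seventh is A3.
Dbb3: a seventh up reaches C, and 10 semitones makes it Cbb4.

Db4 Db3 Eb3 D4 A3 Cbb4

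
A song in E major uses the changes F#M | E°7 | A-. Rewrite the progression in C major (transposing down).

E major down to C major is a major third; each chord root moves by that interval while the quality stays the same.
F#M: root F# down a major third → D, giving DM.
E°7: root E down a major third → C, giving C°7.
A-: root A down a major third → F, giving F-.

DM C°7 F-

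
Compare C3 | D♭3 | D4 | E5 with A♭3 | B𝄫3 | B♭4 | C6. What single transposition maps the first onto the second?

up a minor sixth

From C3 to Ab3 is 6 letter names — a sixth of some quality.
C3 to Ab3 is 8 semitones, which makes it a minor sixth; the second version is higher, so the direction is up.
Checking another pair — E5 → C6 — gives the same interval.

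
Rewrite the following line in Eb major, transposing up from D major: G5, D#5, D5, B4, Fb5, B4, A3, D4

From D up to Eb is a minor second; apply that to each pitch.
G5 to Ab5
D#5 to E5
D5 to Eb5
B4 to C5
Fb5 to Gbb5
B4 to C5
A3 to Bb3
D4 to Eb4

Ab5 E5 Eb5 C5 Gbb5 C5 Bb3 Eb4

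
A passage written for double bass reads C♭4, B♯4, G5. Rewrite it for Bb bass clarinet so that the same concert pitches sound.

Db4 C##5 A5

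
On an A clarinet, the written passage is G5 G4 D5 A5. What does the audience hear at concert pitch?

Written C4 on the A clarinet sounds as A3, a minor third lower; apply that shift to every note.
G5 gives E5
G4 gives E4
D5 gives B4
A5 gives F#5

E5 E4 B4 F#5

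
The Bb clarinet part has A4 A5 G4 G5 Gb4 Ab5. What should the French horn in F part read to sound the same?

First find concert pitch: the Bb clarinet sounds a major second below written, so A4 A5 G4 G5 Gb4 Ab5 sounds G4 G5 F4 F5 Fb4 Gb5.
Then write for French horn in F: it sounds a perfect fifth below written, so the part must be a perfect fifth above concert.
G4 → D5
G5 → D6
F4 → C5
F5 → C6
Fb4 → Cb5
Gb5 → Db6

D5 D6 C5 C6 Cb5 Db6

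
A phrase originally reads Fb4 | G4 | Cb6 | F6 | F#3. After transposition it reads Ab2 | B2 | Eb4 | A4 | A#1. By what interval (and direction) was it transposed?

down a minor thirteenth

From Fb4 to Ab2 is 13 letter names — a thirteenth of some quality.
Ab2 to Fb4 is 20 semitones, which makes it a minor thirteenth; the second version is lower, so the direction is down.
Checking another pair — F#3 → A#1 — gives the same interval.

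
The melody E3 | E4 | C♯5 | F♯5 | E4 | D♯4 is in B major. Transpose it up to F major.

Bb3 Bb4 G5 C6 Bb4 A4

From B up to F is a diminished fifth; apply that to each pitch.
E3 -> Bb3
E4 -> Bb4
C#5 -> G5
F#5 -> C6
E4 -> Bb4
D#4 -> A4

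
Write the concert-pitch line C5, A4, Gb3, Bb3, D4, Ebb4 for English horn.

The English horn sounds a perfect fifth below written, so the written part must be a perfect fifth above concert — transpose each note up.
C5 becomes G5
A4 becomes E5
Gb3 becomes Db4
Bb3 becomes F4
D4 becomes A4
Ebb4 becomes Bbb4

G5 E5 Db4 F4 A4 Bbb4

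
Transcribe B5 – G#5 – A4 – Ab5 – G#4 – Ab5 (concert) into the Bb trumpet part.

The Bb trumpet sounds a major second below written, so the written part must be a major second above concert — transpose each note up.
B5 -> C#6
G#5 -> A#5
A4 -> B4
Ab5 -> Bb5
G#4 -> A#4
Ab5 -> Bb5

C#6 A#5 B4 Bb5 A#4 Bb5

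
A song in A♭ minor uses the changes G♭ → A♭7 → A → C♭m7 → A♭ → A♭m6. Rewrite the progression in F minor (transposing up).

Eb F7 F# Abm7 F Fm6

A♭ minor up to F minor is a major sixth; each chord root moves by that interval while the quality stays the same.
G♭: root G♭ up a major sixth → Eb, giving Eb.
A♭7: root A♭ up a major sixth → F, giving F7.
A: root A up a major sixth → F#, giving F#.
C♭m7: root C♭ up a major sixth → Ab, giving Abm7.
A♭: root A♭ up a major sixth → F, giving F.
A♭m6: root A♭ up a major sixth → F, giving Fm6.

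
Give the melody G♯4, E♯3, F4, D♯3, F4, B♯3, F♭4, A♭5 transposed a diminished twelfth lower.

C##3 A##1 B2 G##1 B2 E##2 Bb2 D4

A diminished twelfth down from G#4 gives C##3.
E#3: a twelfth down reaches A, and 18 semitones makes it A##1.
F4: a twelfth down reaches B, and 18 semitones makes it B2.
D#3: a twelfth down reaches G, and 18 semitones makes it G##1.
F4 down a diminished twelfth is B2.
A diminished twelfth down from B#3 gives E##2.
Fb4: a twelfth down reaches B, and 18 semitones makes it Bb2.
A diminished twelfth down from Ab5 gives D4.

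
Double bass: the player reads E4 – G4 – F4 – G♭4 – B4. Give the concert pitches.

E3 G3 F3 Gb3 B3

The double bass sounds a perfect octave below written, so transpose each written note down a perfect octave.
E4 becomes E3
G4 becomes G3
F4 becomes F3
Gb4 becomes Gb3
B4 becomes B3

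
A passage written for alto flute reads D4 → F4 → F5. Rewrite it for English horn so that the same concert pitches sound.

First find concert pitch: the alto flute sounds a perfect fourth below written, so D4 F4 F5 sounds A3 C4 C5.
Then write for English horn: it sounds a perfect fifth below written, so the part must be a perfect fifth above concert.
A3 → E4
C4 → G4
C5 → G5

E4 G4 G5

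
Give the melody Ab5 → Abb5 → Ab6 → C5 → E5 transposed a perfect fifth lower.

Db5 Dbb5 Db6 F4 A4

Ab5 down a perfect fifth is Db5.
A perfect fifth down from Abb5 gives Dbb5.
Ab6 down a perfect fifth is Db6.
A perfect fifth down from C5 gives F4.
A perfect fifth down from E5 gives A4.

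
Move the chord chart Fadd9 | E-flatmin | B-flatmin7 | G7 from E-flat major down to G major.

Aadd9 Gmin Dmin7 B7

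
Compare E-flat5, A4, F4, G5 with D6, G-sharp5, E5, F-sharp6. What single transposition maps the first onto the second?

up a major seventh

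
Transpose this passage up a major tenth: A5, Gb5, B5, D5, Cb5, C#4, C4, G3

A5 -> C#7
Gb5 -> Bb6
B5 -> D#7
D5 -> F#6
Cb5 -> Eb6
C#4 -> E#5
C4 -> E5
G3 -> B4

C#7 Bb6 D#7 F#6 Eb6 E#5 E5 B4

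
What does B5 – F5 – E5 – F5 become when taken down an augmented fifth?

B5: a fifth down reaches E, and 8 semitones makes it Eb5.
F5 down an augmented fifth is Bbb4.
E5 down an augmented fifth is Ab4.
An augmented fifth down from F5 gives Bbb4.

Eb5 Bbb4 Ab4 Bbb4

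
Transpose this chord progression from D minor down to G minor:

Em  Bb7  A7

D minor down to G minor is a perfect fifth; each chord root moves by that interval while the quality stays the same.
Em: root E down a perfect fifth → A, giving Am.
Bb7: root Bb down a perfect fifth → Eb, giving Eb7.
A7: root A down a perfect fifth → D, giving D7.

Am Eb7 D7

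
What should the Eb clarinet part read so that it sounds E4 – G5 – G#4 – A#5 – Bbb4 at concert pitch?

C#4 E5 E#4 F##5 Gb4

Written C4 sounds as Eb4 on the Eb clarinet, so concert pitches are written a minor third down.
E4 becomes C#4
G5 becomes E5
G#4 becomes E#4
A#5 becomes F##5
Bbb4 becomes Gb4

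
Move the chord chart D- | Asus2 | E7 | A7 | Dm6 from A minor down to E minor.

A- Esus2 B7 E7 Am6

A minor down to E minor is a perfect fourth; each chord root moves by that interval while the quality stays the same.
D-: root D down a perfect fourth → A, giving A-.
Asus2: root A down a perfect fourth → E, giving Esus2.
E7: root E down a perfect fourth → B, giving B7.
A7: root A down a perfect fourth → E, giving E7.
Dm6: root D down a perfect fourth → A, giving Am6.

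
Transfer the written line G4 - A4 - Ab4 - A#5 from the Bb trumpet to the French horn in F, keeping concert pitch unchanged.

First find concert pitch: the Bb trumpet sounds a major second below written, so G4 A4 Ab4 A#5 sounds F4 G4 Gb4 G#5.
Then write for French horn in F: it sounds a perfect fifth below written, so the part must be a perfect fifth above concert.
F4 → C5
G4 → D5
Gb4 → Db5
G#5 → D#6

C5 D5 Db5 D#6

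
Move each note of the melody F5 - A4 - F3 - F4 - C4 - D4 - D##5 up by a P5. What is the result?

C6 E5 C4 C5 G4 A4 A##5

A perfect fifth up from F5 gives C6.
A perfect fifth up from A4 gives E5.
F3: a fifth up reaches C, and 7 semitones makes it C4.
F4 up a perfect fifth is C5.
A perfect fifth up from C4 gives G4.
D4 up a perfect fifth is A4.
A perfect fifth up from D##5 gives A##5.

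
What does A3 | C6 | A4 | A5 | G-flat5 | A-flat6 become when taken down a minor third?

F#3 A5 F#4 F#5 Eb5 F6

A3 -> F#3
C6 -> A5
A4 -> F#4
A5 -> F#5
Gb5 -> Eb5
Ab6 -> F6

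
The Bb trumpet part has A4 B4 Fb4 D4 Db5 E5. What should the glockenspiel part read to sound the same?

First find concert pitch: the Bb trumpet sounds a major second below written, so A4 B4 Fb4 D4 Db5 E5 sounds G4 A4 Ebb4 C4 Cb5 D5.
Then write for glockenspiel: it sounds a perfect fifteenth above written, so the part must be a perfect fifteenth below concert.
G4 → G2
A4 → A2
Ebb4 → Ebb2
C4 → C2
Cb5 → Cb3
D5 → D3

G2 A2 Ebb2 C2 Cb3 D3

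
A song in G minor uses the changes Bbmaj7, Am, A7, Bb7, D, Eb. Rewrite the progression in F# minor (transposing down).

Amaj7 G#m G#7 A7 C# D

G minor down to F# minor is a minor second; each chord root moves by that interval while the quality stays the same.
Bbmaj7: root Bb down a minor second → A, giving Amaj7.
Am: root A down a minor second → G#, giving G#m.
A7: root A down a minor second → G#, giving G#7.
Bb7: root Bb down a minor second → A, giving A7.
D: root D down a minor second → C#, giving C#.
Eb: root Eb down a minor second → D, giving D.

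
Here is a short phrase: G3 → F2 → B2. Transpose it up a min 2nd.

G3 to Ab3
F2 to Gb2
B2 to C3

Ab3 Gb2 C3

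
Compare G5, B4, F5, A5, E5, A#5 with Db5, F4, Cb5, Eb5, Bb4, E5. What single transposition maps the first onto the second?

down an augmented fourth

From G5 to Db5 is 4 letter names — a fourth of some quality.
Db5 to G5 is 6 semitones, which makes it an augmented fourth; the second version is lower, so the direction is down.
Checking another pair — A#5 → E5 — gives the same interval.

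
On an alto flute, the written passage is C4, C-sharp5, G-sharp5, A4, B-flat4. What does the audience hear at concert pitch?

The alto flute sounds a perfect fourth below written, so transpose each written note down a perfect fourth.
C4 to G3
C#5 to G#4
G#5 to D#5
A4 to E4
Bb4 to F4

G3 G#4 D#5 E4 F4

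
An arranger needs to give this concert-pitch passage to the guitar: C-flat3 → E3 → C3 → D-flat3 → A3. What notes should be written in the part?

Written C4 sounds as C3 on the guitar, so concert pitches are written a perfect octave up.
Cb3 -> Cb4
E3 -> E4
C3 -> C4
Db3 -> Db4
A3 -> A4

Cb4 E4 C4 Db4 A4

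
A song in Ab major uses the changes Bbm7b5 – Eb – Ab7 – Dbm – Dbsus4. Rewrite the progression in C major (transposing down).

Dm7b5 G C7 Fm Fsus4

Ab major down to C major is a minor sixth; each chord root moves by that interval while the quality stays the same.
Bbm7b5: root Bb down a minor sixth → D, giving Dm7b5.
Eb: root Eb down a minor sixth → G, giving G.
Ab7: root Ab down a minor sixth → C, giving C7.
Dbm: root Db down a minor sixth → F, giving Fm.
Dbsus4: root Db down a minor sixth → F, giving Fsus4.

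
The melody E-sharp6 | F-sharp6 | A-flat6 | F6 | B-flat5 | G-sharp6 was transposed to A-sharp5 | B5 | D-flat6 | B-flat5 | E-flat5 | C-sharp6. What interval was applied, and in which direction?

From E#6 to A#5 is 5 letter names — a fifth of some quality.
A#5 to E#6 is 7 semitones, which makes it a perfect fifth; the second version is lower, so the direction is down.
Checking another pair — G#6 → C#6 — gives the same interval.

down a perfect fifth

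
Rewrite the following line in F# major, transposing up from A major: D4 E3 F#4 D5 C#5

A major to F# major up is a major sixth, so every note moves up by that interval.
D4 to B4
E3 to C#4
F#4 to D#5
D5 to B5
C#5 to A#5

B4 C#4 D#5 B5 A#5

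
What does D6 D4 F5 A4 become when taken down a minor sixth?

F#5 F#3 A4 C#4

A minor sixth down from D6 gives F#5.
D4: a sixth down reaches F, and 8 semitones makes it F#3.
F5 down a minor sixth is A4.
A4: a sixth down reaches C, and 8 semitones makes it C#4.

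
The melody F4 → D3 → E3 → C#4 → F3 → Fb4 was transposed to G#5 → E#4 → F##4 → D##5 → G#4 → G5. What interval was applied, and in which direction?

up an augmented ninth

From F4 to G#5 is 9 letter names — a ninth of some quality.
F4 to G#5 is 15 semitones, which makes it an augmented ninth; the second version is higher, so the direction is up.
Checking another pair — Fb4 → G5 — gives the same interval.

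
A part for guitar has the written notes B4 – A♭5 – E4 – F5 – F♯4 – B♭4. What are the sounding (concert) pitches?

The guitar sounds a perfect octave below written, so transpose each written note down a perfect octave.
B4 gives B3
Ab5 gives Ab4
E4 gives E3
F5 gives F4
F#4 gives F#3
Bb4 gives Bb3

B3 Ab4 E3 F4 F#3 Bb3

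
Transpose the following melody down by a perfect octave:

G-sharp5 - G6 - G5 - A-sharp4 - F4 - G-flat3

G#4 G5 G4 A#3 F3 Gb2

G#5: an octave down reaches G, and 12 semitones makes it G#4.
A perfect octave down from G6 gives G5.
A perfect octave down from G5 gives G4.
A#4 down a perfect octave is A#3.
F4 down a perfect octave is F3.
Gb3 down a perfect octave is Gb2.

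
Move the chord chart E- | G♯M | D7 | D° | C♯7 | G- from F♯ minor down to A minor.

F♯ minor down to A minor is a major sixth; each chord root moves by that interval while the quality stays the same.
E-: root E down a major sixth → G, giving G-.
G♯M: root G♯ down a major sixth → B, giving BM.
D7: root D down a major sixth → F, giving F7.
D°: root D down a major sixth → F, giving F°.
C♯7: root C♯ down a major sixth → E, giving E7.
G-: root G down a major sixth → Bb, giving Bb-.

G- BM F7 F° E7 Bb-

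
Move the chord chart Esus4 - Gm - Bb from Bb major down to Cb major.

Fsus4 Abm Cb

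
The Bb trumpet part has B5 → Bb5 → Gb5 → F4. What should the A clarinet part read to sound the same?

C6 Cb6 Abb5 Gb4

First find concert pitch: the Bb trumpet sounds a major second below written, so B5 Bb5 Gb5 F4 sounds A5 Ab5 Fb5 Eb4.
Then write for A clarinet: it sounds a minor third below written, so the part must be a minor third above concert.
A5 → C6
Ab5 → Cb6
Fb5 → Abb5
Eb4 → Gb4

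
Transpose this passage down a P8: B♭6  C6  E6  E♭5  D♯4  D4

A perfect octave down from Bb6 gives Bb5.
C6: an octave down reaches C, and 12 semitones makes it C5.
E6: an octave down reaches E, and 12 semitones makes it E5.
Eb5 down a perfect octave is Eb4.
A perfect octave down from D#4 gives D#3.
A perfect octave down from D4 gives D3.

Bb5 C5 E5 Eb4 D#3 D3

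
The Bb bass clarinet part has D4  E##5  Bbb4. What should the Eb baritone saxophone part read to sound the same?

First find concert pitch: the Bb bass clarinet sounds a major ninth below written, so D4 E##5 Bbb4 sounds C3 D##4 Abb3.
Then write for Eb baritone saxophone: it sounds a major thirteenth below written, so the part must be a major thirteenth above concert.
C3 → A4
D##4 → B##5
Abb3 → Fb5

A4 B##5 Fb5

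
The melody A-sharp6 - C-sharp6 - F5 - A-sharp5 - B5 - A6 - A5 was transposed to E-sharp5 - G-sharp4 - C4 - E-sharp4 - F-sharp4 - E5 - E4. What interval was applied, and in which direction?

Take the first pair: A#6 → E#5. A to E spans 11 letter names, so the interval is some kind of eleventh.
E#5 to A#6 is 17 semitones, which makes it a perfect eleventh; the second version is lower, so the direction is down.
Checking another pair — A5 → E4 — gives the same interval.

down a perfect eleventh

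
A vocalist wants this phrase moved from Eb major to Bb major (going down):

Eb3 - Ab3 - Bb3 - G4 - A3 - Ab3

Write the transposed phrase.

Bb2 Eb3 F3 D4 E3 Eb3

Eb major to Bb major down is a perfect fourth, so every note moves down by that interval.
Eb3 gives Bb2
Ab3 gives Eb3
Bb3 gives F3
G4 gives D4
A3 gives E3
Ab3 gives Eb3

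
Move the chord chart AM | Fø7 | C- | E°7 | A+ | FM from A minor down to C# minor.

C#M Aø7 E- G#°7 C#+ AM

A minor down to C# minor is a minor sixth; each chord root moves by that interval while the quality stays the same.
AM: root A down a minor sixth → C#, giving C#M.
Fø7: root F down a minor sixth → A, giving Aø7.
C-: root C down a minor sixth → E, giving E-.
E°7: root E down a minor sixth → G#, giving G#°7.
A+: root A down a minor sixth → C#, giving C#+.
FM: root F down a minor sixth → A, giving AM.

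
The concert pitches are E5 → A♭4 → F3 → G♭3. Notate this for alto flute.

A5 Db5 Bb3 Cb4

The alto flute sounds a perfect fourth below written, so the written part must be a perfect fourth above concert — transpose each note up.
E5 to A5
Ab4 to Db5
F3 to Bb3
Gb3 to Cb4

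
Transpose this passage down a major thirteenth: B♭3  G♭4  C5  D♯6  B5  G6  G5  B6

Bb3 down a major thirteenth is Db2.
A major thirteenth down from Gb4 gives Bbb2.
C5: a thirteenth down reaches E, and 21 semitones makes it Eb3.
D#6 down a major thirteenth is F#4.
A major thirteenth down from B5 gives D4.
G6: a thirteenth down reaches B, and 21 semitones makes it Bb4.
G5 down a major thirteenth is Bb3.
B6 down a major thirteenth is D5.

Db2 Bbb2 Eb3 F#4 D4 Bb4 Bb3 D5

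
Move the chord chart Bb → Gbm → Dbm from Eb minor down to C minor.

G Ebm Bbm

Eb minor down to C minor is a minor third; each chord root moves by that interval while the quality stays the same.
Bb: root Bb down a minor third → G, giving G.
Gbm: root Gb down a minor third → Eb, giving Ebm.
Dbm: root Db down a minor third → Bb, giving Bbm.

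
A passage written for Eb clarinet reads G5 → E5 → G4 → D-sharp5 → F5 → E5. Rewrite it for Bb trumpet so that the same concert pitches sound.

First find concert pitch: the Eb clarinet sounds a minor third above written, so G5 E5 G4 D-sharp5 F5 E5 sounds Bb5 G5 Bb4 F#5 Ab5 G5.
Then write for Bb trumpet: it sounds a major second below written, so the part must be a major second above concert.
Bb5 → C6
G5 → A5
Bb4 → C5
F#5 → G#5
Ab5 → Bb5
G5 → A5

C6 A5 C5 G#5 Bb5 A5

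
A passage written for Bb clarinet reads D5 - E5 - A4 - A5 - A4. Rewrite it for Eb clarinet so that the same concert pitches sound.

A4 B4 E4 E5 E4

First find concert pitch: the Bb clarinet sounds a major second below written, so D5 E5 A4 A5 A4 sounds C5 D5 G4 G5 G4.
Then write for Eb clarinet: it sounds a minor third above written, so the part must be a minor third below concert.
C5 → A4
D5 → B4
G4 → E4
G5 → E5
G4 → E4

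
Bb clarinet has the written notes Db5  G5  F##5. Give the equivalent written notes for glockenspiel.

First find concert pitch: the Bb clarinet sounds a major second below written, so Db5 G5 F##5 sounds Cb5 F5 E#5.
Then write for glockenspiel: it sounds a perfect fifteenth above written, so the part must be a perfect fifteenth below concert.
Cb5 → Cb3
F5 → F3
E#5 → E#3

Cb3 F3 E#3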